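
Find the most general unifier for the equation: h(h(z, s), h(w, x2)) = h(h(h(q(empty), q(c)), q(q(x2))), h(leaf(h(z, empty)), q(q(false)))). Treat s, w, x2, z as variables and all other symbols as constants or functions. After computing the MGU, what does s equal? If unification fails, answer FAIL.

q(q(q(q(false))))

Decompose h/2: h(z, s) = h(h(q(empty), q(c)), q(q(x2))),  h(w, x2) = h(leaf(h(z, empty)), q(q(false))).
Decompose h/2: z = h(q(empty), q(c)),  s = q(q(x2)).
Bind z := h(q(empty), q(c)); substituting into the one remaining equation that mentions z gives: h(w, x2) = h(leaf(h(h(q(empty), q(c)), empty)), q(q(false))).
Bind s := q(q(x2)); no other remaining equation mentions s.
Decompose h/2: w = leaf(h(h(q(empty), q(c)), empty)),  x2 = q(q(false)).
Bind w := leaf(h(h(q(empty), q(c)), empty)); no other remaining equation mentions w.
Bind x2 := q(q(false)). Substituting into the earlier binding gives s := q(q(q(q(false)))).
MGU = { z := h(q(empty), q(c)), s := q(q(q(q(false)))), w := leaf(h(h(q(empty), q(c)), empty)), x2 := q(q(false)) }, so s := q(q(q(q(false)))).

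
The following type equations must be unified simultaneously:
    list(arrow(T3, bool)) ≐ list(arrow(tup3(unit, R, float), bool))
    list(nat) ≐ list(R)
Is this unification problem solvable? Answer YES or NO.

Decompose list/1: arrow(T3, bool) ≐ arrow(tup3(unit, R, float), bool).
Decompose arrow/2: T3 ≐ tup3(unit, R, float),  bool ≐ bool.
Bind T3 := tup3(unit, R, float); no other remaining equation mentions T3.
Delete trivial equation bool ≐ bool.
Decompose list/1: nat ≐ R.
Bind R := nat. Substituting into the earlier binding gives T3 := tup3(unit, nat, float).
No equations remain and no clash or occurs-check failure arose, so a unifier exists.

YES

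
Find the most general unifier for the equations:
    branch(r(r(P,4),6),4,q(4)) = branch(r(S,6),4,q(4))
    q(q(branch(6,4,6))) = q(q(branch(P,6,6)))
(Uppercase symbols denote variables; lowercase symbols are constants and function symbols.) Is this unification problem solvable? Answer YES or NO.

NO

Decompose branch/3: r(r(P,4),6) = r(S,6),  4 = 4,  q(4) = q(4).
Decompose r/2: r(P,4) = S,  6 = 6.
Bind S := r(P,4); no other remaining equation mentions S.
Delete trivial equation 6 = 6.
Delete trivial equation 4 = 4.
Delete trivial equation q(4) = q(4).
Decompose q/1: q(branch(6,4,6)) = q(branch(P,6,6)).
Decompose q/1: branch(6,4,6) = branch(P,6,6).
Decompose branch/3: 6 = P,  4 = 6,  6 = 6.
Bind P := 6; no other remaining equation mentions P. Substituting into the earlier binding gives S := r(6,4).
Clash: constants 4 and 6 differ; no unifier exists.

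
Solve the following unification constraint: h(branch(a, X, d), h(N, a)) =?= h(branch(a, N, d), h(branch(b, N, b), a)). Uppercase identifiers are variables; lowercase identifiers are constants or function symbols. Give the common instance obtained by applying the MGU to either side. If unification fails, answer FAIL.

Decompose h/2: branch(a, X, d) =?= branch(a, N, d),  h(N, a) =?= h(branch(b, N, b), a).
Decompose branch/3: a =?= a,  X =?= N,  d =?= d.
Delete trivial equation a =?= a.
Bind X := N; no other remaining equation mentions X.
Delete trivial equation d =?= d.
Decompose h/2: N =?= branch(b, N, b),  a =?= a.
Occurs check fails: N occurs in branch(b, N, b); the equation N =?= branch(b, N, b) has no finite solution.

FAIL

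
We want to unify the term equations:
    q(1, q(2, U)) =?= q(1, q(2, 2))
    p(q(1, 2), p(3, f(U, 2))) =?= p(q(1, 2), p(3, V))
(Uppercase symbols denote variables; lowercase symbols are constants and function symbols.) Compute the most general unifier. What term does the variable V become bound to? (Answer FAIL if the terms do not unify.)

Decompose q/2: 1 =?= 1,  q(2, U) =?= q(2, 2).
Delete trivial equation 1 =?= 1.
Decompose q/2: 2 =?= 2,  U =?= 2.
Delete trivial equation 2 =?= 2.
Bind U := 2; substituting into the remaining equation gives: p(q(1, 2), p(3, f(2, 2))) =?= p(q(1, 2), p(3, V)).
Decompose p/2: q(1, 2) =?= q(1, 2),  p(3, f(2, 2)) =?= p(3, V).
Delete trivial equation q(1, 2) =?= q(1, 2).
Decompose p/2: 3 =?= 3,  f(2, 2) =?= V.
Delete trivial equation 3 =?= 3.
Bind V := f(2, 2).
MGU = { U -> 2, V -> f(2, 2) }, so V -> f(2, 2).

f(2, 2)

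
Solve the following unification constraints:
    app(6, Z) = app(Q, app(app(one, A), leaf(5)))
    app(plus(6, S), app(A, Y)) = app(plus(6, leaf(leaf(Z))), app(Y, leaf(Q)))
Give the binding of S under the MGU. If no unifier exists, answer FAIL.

leaf(leaf(app(app(one, leaf(6)), leaf(5))))

Decompose app/2: 6 = Q,  Z = app(app(one, A), leaf(5)).
Bind Q := 6; substituting into the one remaining equation that mentions Q gives: app(plus(6, S), app(A, Y)) = app(plus(6, leaf(leaf(Z))), app(Y, leaf(6))).
Bind Z := app(app(one, A), leaf(5)); substituting into the remaining equation gives: app(plus(6, S), app(A, Y)) = app(plus(6, leaf(leaf(app(app(one, A), leaf(5))))), app(Y, leaf(6))).
Decompose app/2: plus(6, S) = plus(6, leaf(leaf(app(app(one, A), leaf(5))))),  app(A, Y) = app(Y, leaf(6)).
Decompose plus/2: 6 = 6,  S = leaf(leaf(app(app(one, A), leaf(5)))).
Delete trivial equation 6 = 6.
Bind S := leaf(leaf(app(app(one, A), leaf(5)))); no other remaining equation mentions S.
Decompose app/2: A = Y,  Y = leaf(6).
Bind A := Y; no other remaining equation mentions A. Substituting into the earlier bindings gives Z := app(app(one, Y), leaf(5)), S := leaf(leaf(app(app(one, Y), leaf(5)))).
Bind Y := leaf(6). Substituting into the earlier bindings gives Z := app(app(one, leaf(6)), leaf(5)), S := leaf(leaf(app(app(one, leaf(6)), leaf(5)))), A := leaf(6).
MGU = { Q ↦ 6, Z ↦ app(app(one, leaf(6)), leaf(5)), S ↦ leaf(leaf(app(app(one, leaf(6)), leaf(5)))), A ↦ leaf(6), Y ↦ leaf(6) }, so S ↦ leaf(leaf(app(app(one, leaf(6)), leaf(5)))).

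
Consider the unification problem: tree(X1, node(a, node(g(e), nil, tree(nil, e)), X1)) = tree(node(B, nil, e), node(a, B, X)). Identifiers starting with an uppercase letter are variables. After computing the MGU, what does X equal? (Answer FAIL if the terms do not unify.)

node(node(g(e), nil, tree(nil, e)), nil, e)

Decompose tree/2: X1 = node(B, nil, e),  node(a, node(g(e), nil, tree(nil, e)), X1) = node(a, B, X).
Bind X1 := node(B, nil, e); substituting into the remaining equation gives: node(a, node(g(e), nil, tree(nil, e)), node(B, nil, e)) = node(a, B, X).
Decompose node/3: a = a,  node(g(e), nil, tree(nil, e)) = B,  node(B, nil, e) = X.
Delete trivial equation a = a.
Bind B := node(g(e), nil, tree(nil, e)); substituting into the remaining equation gives: node(node(g(e), nil, tree(nil, e)), nil, e) = X. Substituting into the earlier binding gives X1 := node(node(g(e), nil, tree(nil, e)), nil, e).
Bind X := node(node(g(e), nil, tree(nil, e)), nil, e).
MGU = { X1 -> node(node(g(e), nil, tree(nil, e)), nil, e), B -> node(g(e), nil, tree(nil, e)), X -> node(node(g(e), nil, tree(nil, e)), nil, e) }, so X -> node(node(g(e), nil, tree(nil, e)), nil, e).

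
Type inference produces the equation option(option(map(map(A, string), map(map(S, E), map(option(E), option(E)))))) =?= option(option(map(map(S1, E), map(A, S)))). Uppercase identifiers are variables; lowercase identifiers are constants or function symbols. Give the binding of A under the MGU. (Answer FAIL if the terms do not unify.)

map(map(option(string), option(string)), string)

Decompose option/1: option(map(map(A, string), map(map(S, E), map(option(E), option(E))))) =?= option(map(map(S1, E), map(A, S))).
Decompose option/1: map(map(A, string), map(map(S, E), map(option(E), option(E)))) =?= map(map(S1, E), map(A, S)).
Decompose map/2: map(A, string) =?= map(S1, E),  map(map(S, E), map(option(E), option(E))) =?= map(A, S).
Decompose map/2: A =?= S1,  string =?= E.
Bind A := S1; substituting into the one remaining equation that mentions A gives: map(map(S, E), map(option(E), option(E))) =?= map(S1, S).
Bind E := string; substituting into the remaining equation gives: map(map(S, string), map(option(string), option(string))) =?= map(S1, S).
Decompose map/2: map(S, string) =?= S1,  map(option(string), option(string)) =?= S.
Bind S1 := map(S, string); no other remaining equation mentions S1. Substituting into the earlier binding gives A := map(S, string).
Bind S := map(option(string), option(string)). Substituting into the earlier bindings gives A := map(map(option(string), option(string)), string), S1 := map(map(option(string), option(string)), string).
MGU = { A ↦ map(map(option(string), option(string)), string), E ↦ string, S1 ↦ map(map(option(string), option(string)), string), S ↦ map(option(string), option(string)) }, so A ↦ map(map(option(string), option(string)), string).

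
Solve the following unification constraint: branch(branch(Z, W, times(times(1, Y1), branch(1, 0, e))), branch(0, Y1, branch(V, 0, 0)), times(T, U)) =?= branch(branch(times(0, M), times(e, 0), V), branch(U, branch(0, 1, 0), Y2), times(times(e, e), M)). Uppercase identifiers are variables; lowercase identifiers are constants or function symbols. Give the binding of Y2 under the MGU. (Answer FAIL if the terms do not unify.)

Decompose branch/3: branch(Z, W, times(times(1, Y1), branch(1, 0, e))) =?= branch(times(0, M), times(e, 0), V),  branch(0, Y1, branch(V, 0, 0)) =?= branch(U, branch(0, 1, 0), Y2),  times(T, U) =?= times(times(e, e), M).
Decompose branch/3: Z =?= times(0, M),  W =?= times(e, 0),  times(times(1, Y1), branch(1, 0, e)) =?= V.
Bind Z := times(0, M); no other remaining equation mentions Z.
Bind W := times(e, 0); no other remaining equation mentions W.
Bind V := times(times(1, Y1), branch(1, 0, e)); substituting into the one remaining equation that mentions V gives: branch(0, Y1, branch(times(times(1, Y1), branch(1, 0, e)), 0, 0)) =?= branch(U, branch(0, 1, 0), Y2).
Decompose branch/3: 0 =?= U,  Y1 =?= branch(0, 1, 0),  branch(times(times(1, Y1), branch(1, 0, e)), 0, 0) =?= Y2.
Bind U := 0; substituting into the one remaining equation that mentions U gives: times(T, 0) =?= times(times(e, e), M).
Bind Y1 := branch(0, 1, 0); substituting into the one remaining equation that mentions Y1 gives: branch(times(times(1, branch(0, 1, 0)), branch(1, 0, e)), 0, 0) =?= Y2. Substituting into the earlier binding gives V := times(times(1, branch(0, 1, 0)), branch(1, 0, e)).
Bind Y2 := branch(times(times(1, branch(0, 1, 0)), branch(1, 0, e)), 0, 0); no other remaining equation mentions Y2.
Decompose times/2: T =?= times(e, e),  0 =?= M.
Bind T := times(e, e); no other remaining equation mentions T.
Bind M := 0. Substituting into the earlier binding gives Z := times(0, 0).
MGU = { Z ↦ times(0, 0), W ↦ times(e, 0), V ↦ times(times(1, branch(0, 1, 0)), branch(1, 0, e)), U ↦ 0, Y1 ↦ branch(0, 1, 0), Y2 ↦ branch(times(times(1, branch(0, 1, 0)), branch(1, 0, e)), 0, 0), T ↦ times(e, e), M ↦ 0 }, so Y2 ↦ branch(times(times(1, branch(0, 1, 0)), branch(1, 0, e)), 0, 0).

branch(times(times(1, branch(0, 1, 0)), branch(1, 0, e)), 0, 0)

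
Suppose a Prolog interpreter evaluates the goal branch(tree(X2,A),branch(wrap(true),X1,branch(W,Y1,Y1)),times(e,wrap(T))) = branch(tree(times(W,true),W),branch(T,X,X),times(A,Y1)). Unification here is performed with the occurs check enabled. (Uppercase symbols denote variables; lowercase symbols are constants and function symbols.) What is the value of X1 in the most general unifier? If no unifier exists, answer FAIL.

branch(e,wrap(wrap(true)),wrap(wrap(true)))

Decompose branch/3: tree(X2,A) = tree(times(W,true),W),  branch(wrap(true),X1,branch(W,Y1,Y1)) = branch(T,X,X),  times(e,wrap(T)) = times(A,Y1).
Decompose tree/2: X2 = times(W,true),  A = W.
Bind X2 := times(W,true); no other remaining equation mentions X2.
Bind A := W; substituting into the one remaining equation that mentions A gives: times(e,wrap(T)) = times(W,Y1).
Decompose branch/3: wrap(true) = T,  X1 = X,  branch(W,Y1,Y1) = X.
Bind T := wrap(true); substituting into the one remaining equation that mentions T gives: times(e,wrap(wrap(true))) = times(W,Y1).
Bind X1 := X; no other remaining equation mentions X1.
Bind X := branch(W,Y1,Y1); no other remaining equation mentions X. Substituting into the earlier binding gives X1 := branch(W,Y1,Y1).
Decompose times/2: e = W,  wrap(wrap(true)) = Y1.
Bind W := e; no other remaining equation mentions W. Substituting into the earlier bindings gives X2 := times(e,true), A := e, X1 := branch(e,Y1,Y1), X := branch(e,Y1,Y1).
Bind Y1 := wrap(wrap(true)). Substituting into the earlier bindings gives X1 := branch(e,wrap(wrap(true)),wrap(wrap(true))), X := branch(e,wrap(wrap(true)),wrap(wrap(true))).
MGU = { X2 = times(e,true), A = e, T = wrap(true), X1 = branch(e,wrap(wrap(true)),wrap(wrap(true))), X = branch(e,wrap(wrap(true)),wrap(wrap(true))), W = e, Y1 = wrap(wrap(true)) }, so X1 = branch(e,wrap(wrap(true)),wrap(wrap(true))).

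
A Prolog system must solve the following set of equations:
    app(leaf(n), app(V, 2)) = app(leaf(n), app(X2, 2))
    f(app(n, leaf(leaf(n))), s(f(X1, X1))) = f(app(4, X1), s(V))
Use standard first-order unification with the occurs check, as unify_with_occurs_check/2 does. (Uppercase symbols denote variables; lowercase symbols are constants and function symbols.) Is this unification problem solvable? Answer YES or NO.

Decompose app/2: leaf(n) = leaf(n),  app(V, 2) = app(X2, 2).
Delete trivial equation leaf(n) = leaf(n).
Decompose app/2: V = X2,  2 = 2.
Bind V := X2; substituting into the one remaining equation that mentions V gives: f(app(n, leaf(leaf(n))), s(f(X1, X1))) = f(app(4, X1), s(X2)).
Delete trivial equation 2 = 2.
Decompose f/2: app(n, leaf(leaf(n))) = app(4, X1),  s(f(X1, X1)) = s(X2).
Decompose app/2: n = 4,  leaf(leaf(n)) = X1.
Clash: constants n and 4 differ; no unifier exists.

NO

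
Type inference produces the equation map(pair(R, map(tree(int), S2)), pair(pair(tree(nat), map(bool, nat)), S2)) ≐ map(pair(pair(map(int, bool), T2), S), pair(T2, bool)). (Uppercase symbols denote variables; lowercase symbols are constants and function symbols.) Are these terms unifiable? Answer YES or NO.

YES

Decompose map/2: pair(R, map(tree(int), S2)) ≐ pair(pair(map(int, bool), T2), S),  pair(pair(tree(nat), map(bool, nat)), S2) ≐ pair(T2, bool).
Decompose pair/2: R ≐ pair(map(int, bool), T2),  map(tree(int), S2) ≐ S.
Bind R := pair(map(int, bool), T2); no other remaining equation mentions R.
Bind S := map(tree(int), S2); no other remaining equation mentions S.
Decompose pair/2: pair(tree(nat), map(bool, nat)) ≐ T2,  S2 ≐ bool.
Bind T2 := pair(tree(nat), map(bool, nat)); no other remaining equation mentions T2. Substituting into the earlier binding gives R := pair(map(int, bool), pair(tree(nat), map(bool, nat))).
Bind S2 := bool. Substituting into the earlier binding gives S := map(tree(int), bool).
No equations remain and no clash or occurs-check failure arose, so a unifier exists.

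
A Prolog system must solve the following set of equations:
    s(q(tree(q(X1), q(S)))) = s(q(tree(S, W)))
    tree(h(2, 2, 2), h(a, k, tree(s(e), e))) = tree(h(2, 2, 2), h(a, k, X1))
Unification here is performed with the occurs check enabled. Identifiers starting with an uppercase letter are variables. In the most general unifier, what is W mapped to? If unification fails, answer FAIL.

q(q(tree(s(e), e)))

Decompose s/1: q(tree(q(X1), q(S))) = q(tree(S, W)).
Decompose q/1: tree(q(X1), q(S)) = tree(S, W).
Decompose tree/2: q(X1) = S,  q(S) = W.
Bind S := q(X1); substituting into the one remaining equation that mentions S gives: q(q(X1)) = W.
Bind W := q(q(X1)); no other remaining equation mentions W.
Decompose tree/2: h(2, 2, 2) = h(2, 2, 2),  h(a, k, tree(s(e), e)) = h(a, k, X1).
Delete trivial equation h(2, 2, 2) = h(2, 2, 2).
Decompose h/3: a = a,  k = k,  tree(s(e), e) = X1.
Delete trivial equation a = a.
Delete trivial equation k = k.
Bind X1 := tree(s(e), e). Substituting into the earlier bindings gives S := q(tree(s(e), e)), W := q(q(tree(s(e), e))).
MGU = { S ↦ q(tree(s(e), e)), W ↦ q(q(tree(s(e), e))), X1 ↦ tree(s(e), e) }, so W ↦ q(q(tree(s(e), e))).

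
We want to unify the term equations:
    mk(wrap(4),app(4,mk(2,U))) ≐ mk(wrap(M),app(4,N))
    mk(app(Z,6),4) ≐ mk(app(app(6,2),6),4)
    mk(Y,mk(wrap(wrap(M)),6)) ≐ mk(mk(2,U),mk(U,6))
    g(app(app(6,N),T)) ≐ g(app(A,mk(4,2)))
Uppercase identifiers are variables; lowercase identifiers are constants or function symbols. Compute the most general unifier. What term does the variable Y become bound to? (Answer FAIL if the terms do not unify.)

mk(2,wrap(wrap(4)))

Decompose mk/2: wrap(4) ≐ wrap(M),  app(4,mk(2,U)) ≐ app(4,N).
Decompose wrap/1: 4 ≐ M.
Bind M := 4; substituting into the one remaining equation that mentions M gives: mk(Y,mk(wrap(wrap(4)),6)) ≐ mk(mk(2,U),mk(U,6)).
Decompose app/2: 4 ≐ 4,  mk(2,U) ≐ N.
Delete trivial equation 4 ≐ 4.
Bind N := mk(2,U); substituting into the one remaining equation that mentions N gives: g(app(app(6,mk(2,U)),T)) ≐ g(app(A,mk(4,2))).
Decompose mk/2: app(Z,6) ≐ app(app(6,2),6),  4 ≐ 4.
Decompose app/2: Z ≐ app(6,2),  6 ≐ 6.
Bind Z := app(6,2); no other remaining equation mentions Z.
Delete trivial equation 6 ≐ 6.
Delete trivial equation 4 ≐ 4.
Decompose mk/2: Y ≐ mk(2,U),  mk(wrap(wrap(4)),6) ≐ mk(U,6).
Bind Y := mk(2,U); no other remaining equation mentions Y.
Decompose mk/2: wrap(wrap(4)) ≐ U,  6 ≐ 6.
Bind U := wrap(wrap(4)); substituting into the one remaining equation that mentions U gives: g(app(app(6,mk(2,wrap(wrap(4)))),T)) ≐ g(app(A,mk(4,2))). Substituting into the earlier bindings gives N := mk(2,wrap(wrap(4))), Y := mk(2,wrap(wrap(4))).
Delete trivial equation 6 ≐ 6.
Decompose g/1: app(app(6,mk(2,wrap(wrap(4)))),T) ≐ app(A,mk(4,2)).
Decompose app/2: app(6,mk(2,wrap(wrap(4)))) ≐ A,  T ≐ mk(4,2).
Bind A := app(6,mk(2,wrap(wrap(4)))); no other remaining equation mentions A.
Bind T := mk(4,2).
MGU = { M -> 4, N -> mk(2,wrap(wrap(4))), Z -> app(6,2), Y -> mk(2,wrap(wrap(4))), U -> wrap(wrap(4)), A -> app(6,mk(2,wrap(wrap(4)))), T -> mk(4,2) }, so Y -> mk(2,wrap(wrap(4))).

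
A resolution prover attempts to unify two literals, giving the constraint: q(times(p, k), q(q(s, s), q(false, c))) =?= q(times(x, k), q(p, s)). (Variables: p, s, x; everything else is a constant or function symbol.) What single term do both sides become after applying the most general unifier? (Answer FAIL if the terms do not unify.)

q(times(q(q(false, c), q(false, c)), k), q(q(q(false, c), q(false, c)), q(false, c)))

Decompose q/2: times(p, k) =?= times(x, k),  q(q(s, s), q(false, c)) =?= q(p, s).
Decompose times/2: p =?= x,  k =?= k.
Bind p := x; substituting into the one remaining equation that mentions p gives: q(q(s, s), q(false, c)) =?= q(x, s).
Delete trivial equation k =?= k.
Decompose q/2: q(s, s) =?= x,  q(false, c) =?= s.
Bind x := q(s, s); no other remaining equation mentions x. Substituting into the earlier binding gives p := q(s, s).
Bind s := q(false, c). Substituting into the earlier bindings gives p := q(q(false, c), q(false, c)), x := q(q(false, c), q(false, c)).
Applying the MGU to either side gives q(times(q(q(false, c), q(false, c)), k), q(q(q(false, c), q(false, c)), q(false, c))).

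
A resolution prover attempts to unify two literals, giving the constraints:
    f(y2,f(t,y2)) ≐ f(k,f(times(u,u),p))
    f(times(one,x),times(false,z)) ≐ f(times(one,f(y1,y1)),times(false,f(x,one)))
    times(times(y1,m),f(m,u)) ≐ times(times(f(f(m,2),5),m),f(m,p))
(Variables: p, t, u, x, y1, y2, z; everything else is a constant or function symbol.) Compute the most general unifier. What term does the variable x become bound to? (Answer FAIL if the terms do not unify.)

f(f(f(m,2),5),f(f(m,2),5))

Decompose f/2: y2 ≐ k,  f(t,y2) ≐ f(times(u,u),p).
Bind y2 := k; substituting into the one remaining equation that mentions y2 gives: f(t,k) ≐ f(times(u,u),p).
Decompose f/2: t ≐ times(u,u),  k ≐ p.
Bind t := times(u,u); no other remaining equation mentions t.
Bind p := k; substituting into the one remaining equation that mentions p gives: times(times(y1,m),f(m,u)) ≐ times(times(f(f(m,2),5),m),f(m,k)).
Decompose f/2: times(one,x) ≐ times(one,f(y1,y1)),  times(false,z) ≐ times(false,f(x,one)).
Decompose times/2: one ≐ one,  x ≐ f(y1,y1).
Delete trivial equation one ≐ one.
Bind x := f(y1,y1); substituting into the one remaining equation that mentions x gives: times(false,z) ≐ times(false,f(f(y1,y1),one)).
Decompose times/2: false ≐ false,  z ≐ f(f(y1,y1),one).
Delete trivial equation false ≐ false.
Bind z := f(f(y1,y1),one); no other remaining equation mentions z.
Decompose times/2: times(y1,m) ≐ times(f(f(m,2),5),m),  f(m,u) ≐ f(m,k).
Decompose times/2: y1 ≐ f(f(m,2),5),  m ≐ m.
Bind y1 := f(f(m,2),5); no other remaining equation mentions y1. Substituting into the earlier bindings gives x := f(f(f(m,2),5),f(f(m,2),5)), z := f(f(f(f(m,2),5),f(f(m,2),5)),one).
Delete trivial equation m ≐ m.
Decompose f/2: m ≐ m,  u ≐ k.
Delete trivial equation m ≐ m.
Bind u := k. Substituting into the earlier binding gives t := times(k,k).
MGU = { y2 := k, t := times(k,k), p := k, x := f(f(f(m,2),5),f(f(m,2),5)), z := f(f(f(f(m,2),5),f(f(m,2),5)),one), y1 := f(f(m,2),5), u := k }, so x := f(f(f(m,2),5),f(f(m,2),5)).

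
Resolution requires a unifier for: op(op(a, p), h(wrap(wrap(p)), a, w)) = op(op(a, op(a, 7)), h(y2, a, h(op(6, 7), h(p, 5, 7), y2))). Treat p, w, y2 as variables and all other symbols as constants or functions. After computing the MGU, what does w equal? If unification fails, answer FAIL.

Decompose op/2: op(a, p) = op(a, op(a, 7)),  h(wrap(wrap(p)), a, w) = h(y2, a, h(op(6, 7), h(p, 5, 7), y2)).
Decompose op/2: a = a,  p = op(a, 7).
Delete trivial equation a = a.
Bind p := op(a, 7); substituting into the remaining equation gives: h(wrap(wrap(op(a, 7))), a, w) = h(y2, a, h(op(6, 7), h(op(a, 7), 5, 7), y2)).
Decompose h/3: wrap(wrap(op(a, 7))) = y2,  a = a,  w = h(op(6, 7), h(op(a, 7), 5, 7), y2).
Bind y2 := wrap(wrap(op(a, 7))); substituting into the one remaining equation that mentions y2 gives: w = h(op(6, 7), h(op(a, 7), 5, 7), wrap(wrap(op(a, 7)))).
Delete trivial equation a = a.
Bind w := h(op(6, 7), h(op(a, 7), 5, 7), wrap(wrap(op(a, 7)))).
MGU = { p ↦ op(a, 7), y2 ↦ wrap(wrap(op(a, 7))), w ↦ h(op(6, 7), h(op(a, 7), 5, 7), wrap(wrap(op(a, 7)))) }, so w ↦ h(op(6, 7), h(op(a, 7), 5, 7), wrap(wrap(op(a, 7)))).

h(op(6, 7), h(op(a, 7), 5, 7), wrap(wrap(op(a, 7))))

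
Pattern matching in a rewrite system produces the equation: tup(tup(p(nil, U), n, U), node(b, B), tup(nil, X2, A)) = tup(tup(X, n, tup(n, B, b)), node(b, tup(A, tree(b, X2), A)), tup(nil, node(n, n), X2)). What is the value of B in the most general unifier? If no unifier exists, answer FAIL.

Decompose tup/3: tup(p(nil, U), n, U) = tup(X, n, tup(n, B, b)),  node(b, B) = node(b, tup(A, tree(b, X2), A)),  tup(nil, X2, A) = tup(nil, node(n, n), X2).
Decompose tup/3: p(nil, U) = X,  n = n,  U = tup(n, B, b).
Bind X := p(nil, U); no other remaining equation mentions X.
Delete trivial equation n = n.
Bind U := tup(n, B, b); no other remaining equation mentions U. Substituting into the earlier binding gives X := p(nil, tup(n, B, b)).
Decompose node/2: b = b,  B = tup(A, tree(b, X2), A).
Delete trivial equation b = b.
Bind B := tup(A, tree(b, X2), A); no other remaining equation mentions B. Substituting into the earlier bindings gives X := p(nil, tup(n, tup(A, tree(b, X2), A), b)), U := tup(n, tup(A, tree(b, X2), A), b).
Decompose tup/3: nil = nil,  X2 = node(n, n),  A = X2.
Delete trivial equation nil = nil.
Bind X2 := node(n, n); substituting into the remaining equation gives: A = node(n, n). Substituting into the earlier bindings gives X := p(nil, tup(n, tup(A, tree(b, node(n, n)), A), b)), U := tup(n, tup(A, tree(b, node(n, n)), A), b), B := tup(A, tree(b, node(n, n)), A).
Bind A := node(n, n). Substituting into the earlier bindings gives X := p(nil, tup(n, tup(node(n, n), tree(b, node(n, n)), node(n, n)), b)), U := tup(n, tup(node(n, n), tree(b, node(n, n)), node(n, n)), b), B := tup(node(n, n), tree(b, node(n, n)), node(n, n)).
MGU = { X -> p(nil, tup(n, tup(node(n, n), tree(b, node(n, n)), node(n, n)), b)), U -> tup(n, tup(node(n, n), tree(b, node(n, n)), node(n, n)), b), B -> tup(node(n, n), tree(b, node(n, n)), node(n, n)), X2 -> node(n, n), A -> node(n, n) }, so B -> tup(node(n, n), tree(b, node(n, n)), node(n, n)).

tup(node(n, n), tree(b, node(n, n)), node(n, n))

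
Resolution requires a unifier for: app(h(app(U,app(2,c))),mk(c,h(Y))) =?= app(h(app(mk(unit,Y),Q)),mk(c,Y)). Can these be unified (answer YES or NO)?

Decompose app/2: h(app(U,app(2,c))) =?= h(app(mk(unit,Y),Q)),  mk(c,h(Y)) =?= mk(c,Y).
Decompose h/1: app(U,app(2,c)) =?= app(mk(unit,Y),Q).
Decompose app/2: U =?= mk(unit,Y),  app(2,c) =?= Q.
Bind U := mk(unit,Y); no other remaining equation mentions U.
Bind Q := app(2,c); no other remaining equation mentions Q.
Decompose mk/2: c =?= c,  h(Y) =?= Y.
Delete trivial equation c =?= c.
Occurs check fails: Y occurs in h(Y); the equation Y =?= h(Y) has no finite solution.

NO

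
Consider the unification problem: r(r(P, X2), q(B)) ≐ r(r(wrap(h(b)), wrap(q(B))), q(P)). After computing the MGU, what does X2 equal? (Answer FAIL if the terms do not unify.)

Decompose r/2: r(P, X2) ≐ r(wrap(h(b)), wrap(q(B))),  q(B) ≐ q(P).
Decompose r/2: P ≐ wrap(h(b)),  X2 ≐ wrap(q(B)).
Bind P := wrap(h(b)); substituting into the one remaining equation that mentions P gives: q(B) ≐ q(wrap(h(b))).
Bind X2 := wrap(q(B)); no other remaining equation mentions X2.
Decompose q/1: B ≐ wrap(h(b)).
Bind B := wrap(h(b)). Substituting into the earlier binding gives X2 := wrap(q(wrap(h(b)))).
MGU = { P := wrap(h(b)), X2 := wrap(q(wrap(h(b)))), B := wrap(h(b)) }, so X2 := wrap(q(wrap(h(b)))).

wrap(q(wrap(h(b))))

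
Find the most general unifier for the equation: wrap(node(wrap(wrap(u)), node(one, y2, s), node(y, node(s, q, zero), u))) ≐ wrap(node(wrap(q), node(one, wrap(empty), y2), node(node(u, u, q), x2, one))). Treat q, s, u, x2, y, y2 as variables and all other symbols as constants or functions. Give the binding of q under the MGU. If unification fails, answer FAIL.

wrap(one)

Decompose wrap/1: node(wrap(wrap(u)), node(one, y2, s), node(y, node(s, q, zero), u)) ≐ node(wrap(q), node(one, wrap(empty), y2), node(node(u, u, q), x2, one)).
Decompose node/3: wrap(wrap(u)) ≐ wrap(q),  node(one, y2, s) ≐ node(one, wrap(empty), y2),  node(y, node(s, q, zero), u) ≐ node(node(u, u, q), x2, one).
Decompose wrap/1: wrap(u) ≐ q.
Bind q := wrap(u); substituting into the one remaining equation that mentions q gives: node(y, node(s, wrap(u), zero), u) ≐ node(node(u, u, wrap(u)), x2, one).
Decompose node/3: one ≐ one,  y2 ≐ wrap(empty),  s ≐ y2.
Delete trivial equation one ≐ one.
Bind y2 := wrap(empty); substituting into the one remaining equation that mentions y2 gives: s ≐ wrap(empty).
Bind s := wrap(empty); substituting into the remaining equation gives: node(y, node(wrap(empty), wrap(u), zero), u) ≐ node(node(u, u, wrap(u)), x2, one).
Decompose node/3: y ≐ node(u, u, wrap(u)),  node(wrap(empty), wrap(u), zero) ≐ x2,  u ≐ one.
Bind y := node(u, u, wrap(u)); no other remaining equation mentions y.
Bind x2 := node(wrap(empty), wrap(u), zero); no other remaining equation mentions x2.
Bind u := one. Substituting into the earlier bindings gives q := wrap(one), y := node(one, one, wrap(one)), x2 := node(wrap(empty), wrap(one), zero).
MGU = { q := wrap(one), y2 := wrap(empty), s := wrap(empty), y := node(one, one, wrap(one)), x2 := node(wrap(empty), wrap(one), zero), u := one }, so q := wrap(one).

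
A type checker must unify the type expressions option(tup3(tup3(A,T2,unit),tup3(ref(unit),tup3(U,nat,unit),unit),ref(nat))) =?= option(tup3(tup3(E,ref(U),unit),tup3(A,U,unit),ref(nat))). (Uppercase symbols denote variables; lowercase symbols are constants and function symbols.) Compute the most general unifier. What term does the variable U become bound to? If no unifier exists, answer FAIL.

FAIL

Decompose option/1: tup3(tup3(A,T2,unit),tup3(ref(unit),tup3(U,nat,unit),unit),ref(nat)) =?= tup3(tup3(E,ref(U),unit),tup3(A,U,unit),ref(nat)).
Decompose tup3/3: tup3(A,T2,unit) =?= tup3(E,ref(U),unit),  tup3(ref(unit),tup3(U,nat,unit),unit) =?= tup3(A,U,unit),  ref(nat) =?= ref(nat).
Decompose tup3/3: A =?= E,  T2 =?= ref(U),  unit =?= unit.
Bind A := E; substituting into the one remaining equation that mentions A gives: tup3(ref(unit),tup3(U,nat,unit),unit) =?= tup3(E,U,unit).
Bind T2 := ref(U); no other remaining equation mentions T2.
Delete trivial equation unit =?= unit.
Decompose tup3/3: ref(unit) =?= E,  tup3(U,nat,unit) =?= U,  unit =?= unit.
Bind E := ref(unit); no other remaining equation mentions E. Substituting into the earlier binding gives A := ref(unit).
Occurs check fails: U occurs in tup3(U,nat,unit); the equation U =?= tup3(U,nat,unit) has no finite solution.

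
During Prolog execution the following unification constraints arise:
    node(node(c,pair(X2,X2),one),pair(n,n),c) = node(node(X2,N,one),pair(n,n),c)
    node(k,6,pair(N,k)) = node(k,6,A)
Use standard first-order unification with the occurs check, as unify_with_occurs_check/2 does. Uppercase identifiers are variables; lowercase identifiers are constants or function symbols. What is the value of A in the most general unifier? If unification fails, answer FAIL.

Decompose node/3: node(c,pair(X2,X2),one) = node(X2,N,one),  pair(n,n) = pair(n,n),  c = c.
Decompose node/3: c = X2,  pair(X2,X2) = N,  one = one.
Bind X2 := c; substituting into the one remaining equation that mentions X2 gives: pair(c,c) = N.
Bind N := pair(c,c); substituting into the one remaining equation that mentions N gives: node(k,6,pair(pair(c,c),k)) = node(k,6,A).
Delete trivial equation one = one.
Delete trivial equation pair(n,n) = pair(n,n).
Delete trivial equation c = c.
Decompose node/3: k = k,  6 = 6,  pair(pair(c,c),k) = A.
Delete trivial equation k = k.
Delete trivial equation 6 = 6.
Bind A := pair(pair(c,c),k).
MGU = { X2 = c, N = pair(c,c), A = pair(pair(c,c),k) }, so A = pair(pair(c,c),k).

pair(pair(c,c),k)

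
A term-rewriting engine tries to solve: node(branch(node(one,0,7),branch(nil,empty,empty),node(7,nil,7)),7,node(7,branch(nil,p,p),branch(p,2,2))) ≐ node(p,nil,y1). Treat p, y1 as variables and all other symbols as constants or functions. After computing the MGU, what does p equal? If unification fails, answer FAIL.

Decompose node/3: branch(node(one,0,7),branch(nil,empty,empty),node(7,nil,7)) ≐ p,  7 ≐ nil,  node(7,branch(nil,p,p),branch(p,2,2)) ≐ y1.
Bind p := branch(node(one,0,7),branch(nil,empty,empty),node(7,nil,7)); substituting into the one remaining equation that mentions p gives: node(7,branch(nil,branch(node(one,0,7),branch(nil,empty,empty),node(7,nil,7)),branch(node(one,0,7),branch(nil,empty,empty),node(7,nil,7))),branch(branch(node(one,0,7),branch(nil,empty,empty),node(7,nil,7)),2,2)) ≐ y1.
Clash: constants 7 and nil differ; no unifier exists.

FAIL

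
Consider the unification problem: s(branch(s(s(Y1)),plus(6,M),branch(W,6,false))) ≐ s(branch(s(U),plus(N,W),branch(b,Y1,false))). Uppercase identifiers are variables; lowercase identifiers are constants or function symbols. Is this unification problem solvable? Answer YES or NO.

Decompose s/1: branch(s(s(Y1)),plus(6,M),branch(W,6,false)) ≐ branch(s(U),plus(N,W),branch(b,Y1,false)).
Decompose branch/3: s(s(Y1)) ≐ s(U),  plus(6,M) ≐ plus(N,W),  branch(W,6,false) ≐ branch(b,Y1,false).
Decompose s/1: s(Y1) ≐ U.
Bind U := s(Y1); no other remaining equation mentions U.
Decompose plus/2: 6 ≐ N,  M ≐ W.
Bind N := 6; no other remaining equation mentions N.
Bind M := W; no other remaining equation mentions M.
Decompose branch/3: W ≐ b,  6 ≐ Y1,  false ≐ false.
Bind W := b; no other remaining equation mentions W. Substituting into the earlier binding gives M := b.
Bind Y1 := 6; no other remaining equation mentions Y1. Substituting into the earlier binding gives U := s(6).
Delete trivial equation false ≐ false.
No equations remain and no clash or occurs-check failure arose, so a unifier exists.

YES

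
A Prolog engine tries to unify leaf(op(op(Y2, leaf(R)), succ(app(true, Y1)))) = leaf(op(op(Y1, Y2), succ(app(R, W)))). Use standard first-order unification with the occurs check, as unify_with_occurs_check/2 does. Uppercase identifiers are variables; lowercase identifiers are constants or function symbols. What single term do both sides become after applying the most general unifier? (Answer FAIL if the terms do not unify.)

leaf(op(op(leaf(true), leaf(true)), succ(app(true, leaf(true)))))

Decompose leaf/1: op(op(Y2, leaf(R)), succ(app(true, Y1))) = op(op(Y1, Y2), succ(app(R, W))).
Decompose op/2: op(Y2, leaf(R)) = op(Y1, Y2),  succ(app(true, Y1)) = succ(app(R, W)).
Decompose op/2: Y2 = Y1,  leaf(R) = Y2.
Bind Y2 := Y1; substituting into the one remaining equation that mentions Y2 gives: leaf(R) = Y1.
Bind Y1 := leaf(R); substituting into the remaining equation gives: succ(app(true, leaf(R))) = succ(app(R, W)). Substituting into the earlier binding gives Y2 := leaf(R).
Decompose succ/1: app(true, leaf(R)) = app(R, W).
Decompose app/2: true = R,  leaf(R) = W.
Bind R := true; substituting into the remaining equation gives: leaf(true) = W. Substituting into the earlier bindings gives Y2 := leaf(true), Y1 := leaf(true).
Bind W := leaf(true).
Applying the MGU to either side gives leaf(op(op(leaf(true), leaf(true)), succ(app(true, leaf(true))))).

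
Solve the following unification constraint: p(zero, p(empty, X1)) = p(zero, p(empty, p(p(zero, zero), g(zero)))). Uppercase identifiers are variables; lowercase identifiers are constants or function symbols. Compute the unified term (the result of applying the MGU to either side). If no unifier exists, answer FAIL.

Decompose p/2: zero = zero,  p(empty, X1) = p(empty, p(p(zero, zero), g(zero))).
Delete trivial equation zero = zero.
Decompose p/2: empty = empty,  X1 = p(p(zero, zero), g(zero)).
Delete trivial equation empty = empty.
Bind X1 := p(p(zero, zero), g(zero)).
Applying the MGU to either side gives p(zero, p(empty, p(p(zero, zero), g(zero)))).

p(zero, p(empty, p(p(zero, zero), g(zero))))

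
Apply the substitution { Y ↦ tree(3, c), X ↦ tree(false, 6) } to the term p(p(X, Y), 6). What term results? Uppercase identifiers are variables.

Replace each occurrence of Y with tree(3, c).
Replace each occurrence of X with tree(false, 6).
Result: p(p(tree(false, 6), tree(3, c)), 6).

p(p(tree(false, 6), tree(3, c)), 6)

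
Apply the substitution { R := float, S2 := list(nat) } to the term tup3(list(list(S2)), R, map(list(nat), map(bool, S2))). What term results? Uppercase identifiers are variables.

tup3(list(list(list(nat))), float, map(list(nat), map(bool, list(nat))))

Replace each occurrence of R with float.
Replace each occurrence of S2 with list(nat).
Result: tup3(list(list(list(nat))), float, map(list(nat), map(bool, list(nat)))).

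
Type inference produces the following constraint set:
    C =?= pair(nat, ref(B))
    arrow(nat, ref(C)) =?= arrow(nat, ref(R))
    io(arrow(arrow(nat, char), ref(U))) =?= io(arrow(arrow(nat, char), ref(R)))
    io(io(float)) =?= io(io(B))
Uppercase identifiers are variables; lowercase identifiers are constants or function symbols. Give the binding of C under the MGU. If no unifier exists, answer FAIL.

pair(nat, ref(float))

Bind C := pair(nat, ref(B)); substituting into the one remaining equation that mentions C gives: arrow(nat, ref(pair(nat, ref(B)))) =?= arrow(nat, ref(R)).
Decompose arrow/2: nat =?= nat,  ref(pair(nat, ref(B))) =?= ref(R).
Delete trivial equation nat =?= nat.
Decompose ref/1: pair(nat, ref(B)) =?= R.
Bind R := pair(nat, ref(B)); substituting into the one remaining equation that mentions R gives: io(arrow(arrow(nat, char), ref(U))) =?= io(arrow(arrow(nat, char), ref(pair(nat, ref(B))))).
Decompose io/1: arrow(arrow(nat, char), ref(U)) =?= arrow(arrow(nat, char), ref(pair(nat, ref(B)))).
Decompose arrow/2: arrow(nat, char) =?= arrow(nat, char),  ref(U) =?= ref(pair(nat, ref(B))).
Delete trivial equation arrow(nat, char) =?= arrow(nat, char).
Decompose ref/1: U =?= pair(nat, ref(B)).
Bind U := pair(nat, ref(B)); no other remaining equation mentions U.
Decompose io/1: io(float) =?= io(B).
Decompose io/1: float =?= B.
Bind B := float. Substituting into the earlier bindings gives C := pair(nat, ref(float)), R := pair(nat, ref(float)), U := pair(nat, ref(float)).
MGU = { C := pair(nat, ref(float)), R := pair(nat, ref(float)), U := pair(nat, ref(float)), B := float }, so C := pair(nat, ref(float)).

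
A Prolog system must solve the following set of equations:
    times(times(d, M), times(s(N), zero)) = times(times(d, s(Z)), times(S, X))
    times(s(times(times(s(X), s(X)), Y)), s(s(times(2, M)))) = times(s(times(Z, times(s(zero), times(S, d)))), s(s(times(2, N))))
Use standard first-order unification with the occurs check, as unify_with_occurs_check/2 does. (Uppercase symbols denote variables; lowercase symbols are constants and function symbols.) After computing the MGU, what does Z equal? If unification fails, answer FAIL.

Decompose times/2: times(d, M) = times(d, s(Z)),  times(s(N), zero) = times(S, X).
Decompose times/2: d = d,  M = s(Z).
Delete trivial equation d = d.
Bind M := s(Z); substituting into the one remaining equation that mentions M gives: times(s(times(times(s(X), s(X)), Y)), s(s(times(2, s(Z))))) = times(s(times(Z, times(s(zero), times(S, d)))), s(s(times(2, N)))).
Decompose times/2: s(N) = S,  zero = X.
Bind S := s(N); substituting into the one remaining equation that mentions S gives: times(s(times(times(s(X), s(X)), Y)), s(s(times(2, s(Z))))) = times(s(times(Z, times(s(zero), times(s(N), d)))), s(s(times(2, N)))).
Bind X := zero; substituting into the remaining equation gives: times(s(times(times(s(zero), s(zero)), Y)), s(s(times(2, s(Z))))) = times(s(times(Z, times(s(zero), times(s(N), d)))), s(s(times(2, N)))).
Decompose times/2: s(times(times(s(zero), s(zero)), Y)) = s(times(Z, times(s(zero), times(s(N), d)))),  s(s(times(2, s(Z)))) = s(s(times(2, N))).
Decompose s/1: times(times(s(zero), s(zero)), Y) = times(Z, times(s(zero), times(s(N), d))).
Decompose times/2: times(s(zero), s(zero)) = Z,  Y = times(s(zero), times(s(N), d)).
Bind Z := times(s(zero), s(zero)); substituting into the one remaining equation that mentions Z gives: s(s(times(2, s(times(s(zero), s(zero)))))) = s(s(times(2, N))). Substituting into the earlier binding gives M := s(times(s(zero), s(zero))).
Bind Y := times(s(zero), times(s(N), d)); no other remaining equation mentions Y.
Decompose s/1: s(times(2, s(times(s(zero), s(zero))))) = s(times(2, N)).
Decompose s/1: times(2, s(times(s(zero), s(zero)))) = times(2, N).
Decompose times/2: 2 = 2,  s(times(s(zero), s(zero))) = N.
Delete trivial equation 2 = 2.
Bind N := s(times(s(zero), s(zero))). Substituting into the earlier bindings gives S := s(s(times(s(zero), s(zero)))), Y := times(s(zero), times(s(s(times(s(zero), s(zero)))), d)).
MGU = { M -> s(times(s(zero), s(zero))), S -> s(s(times(s(zero), s(zero)))), X -> zero, Z -> times(s(zero), s(zero)), Y -> times(s(zero), times(s(s(times(s(zero), s(zero)))), d)), N -> s(times(s(zero), s(zero))) }, so Z -> times(s(zero), s(zero)).

times(s(zero), s(zero))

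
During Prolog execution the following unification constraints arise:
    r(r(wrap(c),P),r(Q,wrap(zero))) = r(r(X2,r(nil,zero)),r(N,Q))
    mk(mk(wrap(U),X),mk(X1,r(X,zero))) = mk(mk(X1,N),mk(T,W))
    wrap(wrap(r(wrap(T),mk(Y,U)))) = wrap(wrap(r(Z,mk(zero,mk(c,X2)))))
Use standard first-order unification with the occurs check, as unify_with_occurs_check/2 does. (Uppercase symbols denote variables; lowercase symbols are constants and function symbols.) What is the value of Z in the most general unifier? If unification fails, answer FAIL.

wrap(wrap(mk(c,wrap(c))))

Decompose r/2: r(wrap(c),P) = r(X2,r(nil,zero)),  r(Q,wrap(zero)) = r(N,Q).
Decompose r/2: wrap(c) = X2,  P = r(nil,zero).
Bind X2 := wrap(c); substituting into the one remaining equation that mentions X2 gives: wrap(wrap(r(wrap(T),mk(Y,U)))) = wrap(wrap(r(Z,mk(zero,mk(c,wrap(c)))))).
Bind P := r(nil,zero); no other remaining equation mentions P.
Decompose r/2: Q = N,  wrap(zero) = Q.
Bind Q := N; substituting into the one remaining equation that mentions Q gives: wrap(zero) = N.
Bind N := wrap(zero); substituting into the one remaining equation that mentions N gives: mk(mk(wrap(U),X),mk(X1,r(X,zero))) = mk(mk(X1,wrap(zero)),mk(T,W)). Substituting into the earlier binding gives Q := wrap(zero).
Decompose mk/2: mk(wrap(U),X) = mk(X1,wrap(zero)),  mk(X1,r(X,zero)) = mk(T,W).
Decompose mk/2: wrap(U) = X1,  X = wrap(zero).
Bind X1 := wrap(U); substituting into the one remaining equation that mentions X1 gives: mk(wrap(U),r(X,zero)) = mk(T,W).
Bind X := wrap(zero); substituting into the one remaining equation that mentions X gives: mk(wrap(U),r(wrap(zero),zero)) = mk(T,W).
Decompose mk/2: wrap(U) = T,  r(wrap(zero),zero) = W.
Bind T := wrap(U); substituting into the one remaining equation that mentions T gives: wrap(wrap(r(wrap(wrap(U)),mk(Y,U)))) = wrap(wrap(r(Z,mk(zero,mk(c,wrap(c)))))).
Bind W := r(wrap(zero),zero); no other remaining equation mentions W.
Decompose wrap/1: wrap(r(wrap(wrap(U)),mk(Y,U))) = wrap(r(Z,mk(zero,mk(c,wrap(c))))).
Decompose wrap/1: r(wrap(wrap(U)),mk(Y,U)) = r(Z,mk(zero,mk(c,wrap(c)))).
Decompose r/2: wrap(wrap(U)) = Z,  mk(Y,U) = mk(zero,mk(c,wrap(c))).
Bind Z := wrap(wrap(U)); no other remaining equation mentions Z.
Decompose mk/2: Y = zero,  U = mk(c,wrap(c)).
Bind Y := zero; no other remaining equation mentions Y.
Bind U := mk(c,wrap(c)). Substituting into the earlier bindings gives X1 := wrap(mk(c,wrap(c))), T := wrap(mk(c,wrap(c))), Z := wrap(wrap(mk(c,wrap(c)))).
MGU = { X2 -> wrap(c), P -> r(nil,zero), Q -> wrap(zero), N -> wrap(zero), X1 -> wrap(mk(c,wrap(c))), X -> wrap(zero), T -> wrap(mk(c,wrap(c))), W -> r(wrap(zero),zero), Z -> wrap(wrap(mk(c,wrap(c)))), Y -> zero, U -> mk(c,wrap(c)) }, so Z -> wrap(wrap(mk(c,wrap(c)))).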